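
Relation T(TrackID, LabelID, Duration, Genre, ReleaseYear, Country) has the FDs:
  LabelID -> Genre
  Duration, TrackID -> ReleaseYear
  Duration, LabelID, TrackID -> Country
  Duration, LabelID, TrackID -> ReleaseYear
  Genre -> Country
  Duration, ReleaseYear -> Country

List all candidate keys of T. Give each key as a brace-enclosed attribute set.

Attributes never on any right-hand side: {Duration, LabelID, TrackID} — every candidate key must contain all of them.
{Duration, LabelID, TrackID} is a candidate key since {Duration, LabelID, TrackID}⁺ = {Country, Duration, Genre, LabelID, ReleaseYear, TrackID} covers every attribute.
No other minimal set has full closure, so this is the only candidate key.

{Duration, LabelID, TrackID}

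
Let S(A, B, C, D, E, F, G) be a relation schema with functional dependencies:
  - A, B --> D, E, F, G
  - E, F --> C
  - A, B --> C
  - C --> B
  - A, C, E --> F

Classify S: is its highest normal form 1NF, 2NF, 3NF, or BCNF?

3NF

Candidate keys: {A, B}, {A, C}, {A, E, F}. Prime attributes: {A, B, C, E, F}.
E, F --> C breaks BCNF: {E, F}⁺ = {B, C, E, F}, so {E, F} is not a superkey.
But every attribute on its right side ({C}) is prime, and the same holds for every other non-superkey FD, so 3NF still holds.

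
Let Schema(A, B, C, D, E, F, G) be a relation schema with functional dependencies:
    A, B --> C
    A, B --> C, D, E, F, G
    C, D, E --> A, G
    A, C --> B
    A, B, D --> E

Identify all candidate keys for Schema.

Closure of {A, B} is {A, B, C, D, E, F, G}, the whole schema; {A, B} is a candidate key.
Closure of {A, C} is {A, B, C, D, E, F, G}, the whole schema; {A, C} is a candidate key.
Closure of {C, D, E} is {A, B, C, D, E, F, G}, the whole schema; {C, D, E} is a candidate key.
No proper subset of any of these is a key, and no other minimal superkey exists.

{A, B}, {A, C}, {C, D, E}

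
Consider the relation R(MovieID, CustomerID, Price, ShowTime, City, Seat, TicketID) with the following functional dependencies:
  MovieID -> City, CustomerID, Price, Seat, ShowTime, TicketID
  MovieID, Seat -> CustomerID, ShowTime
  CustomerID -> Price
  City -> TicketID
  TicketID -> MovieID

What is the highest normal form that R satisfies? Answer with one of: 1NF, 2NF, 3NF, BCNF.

Candidate keys: {City}, {MovieID}, {TicketID}. Prime attributes: {City, MovieID, TicketID}.
For CustomerID -> Price we have {CustomerID}⁺ = {CustomerID, Price}; {CustomerID} is not a superkey, so BCNF fails.
Because {Price} is non-prime and the left side of CustomerID -> Price is not a superkey, the relation is not in 3NF.
Every candidate key is a single attribute, so no partial dependency is possible; 2NF holds.

2NF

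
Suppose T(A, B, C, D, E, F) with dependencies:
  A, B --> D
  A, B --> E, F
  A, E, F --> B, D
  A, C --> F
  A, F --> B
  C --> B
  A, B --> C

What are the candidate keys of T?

{A, B}, {A, C}, {A, F}

No FD produces {A}, so it must be in every candidate key.
{A, B} is a candidate key since {A, B}⁺ = {A, B, C, D, E, F} covers every attribute.
{A, C} is a candidate key since {A, C}⁺ = {A, B, C, D, E, F} covers every attribute.
{A, F} is a candidate key since {A, F}⁺ = {A, B, C, D, E, F} covers every attribute.
No proper subset of any of these is a key, and no other minimal superkey exists.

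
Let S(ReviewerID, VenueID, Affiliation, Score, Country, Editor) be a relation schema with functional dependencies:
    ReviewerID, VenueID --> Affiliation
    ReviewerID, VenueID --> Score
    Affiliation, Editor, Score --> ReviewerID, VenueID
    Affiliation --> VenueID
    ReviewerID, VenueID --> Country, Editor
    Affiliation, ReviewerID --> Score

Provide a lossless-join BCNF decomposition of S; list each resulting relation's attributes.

{Affiliation, Country, Editor, ReviewerID, Score}; {Affiliation, VenueID}

Candidate keys of the original relation: {Affiliation, Editor, Score}, {Affiliation, ReviewerID}, {ReviewerID, VenueID}.
{Affiliation, Country, Editor, ReviewerID, Score, VenueID}: {Affiliation} determines {Affiliation, VenueID} here but is not a superkey — split on Affiliation --> VenueID, giving {Affiliation, VenueID} and {Affiliation, Country, Editor, ReviewerID, Score}.
{Affiliation, VenueID} is in BCNF.
{Affiliation, Country, Editor, ReviewerID, Score} is in BCNF.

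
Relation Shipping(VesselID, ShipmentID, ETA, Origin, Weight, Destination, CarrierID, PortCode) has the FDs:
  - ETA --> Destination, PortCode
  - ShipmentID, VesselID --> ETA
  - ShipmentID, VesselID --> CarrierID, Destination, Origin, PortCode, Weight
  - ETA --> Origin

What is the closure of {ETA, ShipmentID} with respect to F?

Start with {ETA, ShipmentID}.
ETA --> Destination, PortCode applies; add {Destination, PortCode} → now {Destination, ETA, PortCode, ShipmentID}.
ETA --> Origin applies; add {Origin} → now {Destination, ETA, Origin, PortCode, ShipmentID}.
No further FD applies.

{Destination, ETA, Origin, PortCode, ShipmentID}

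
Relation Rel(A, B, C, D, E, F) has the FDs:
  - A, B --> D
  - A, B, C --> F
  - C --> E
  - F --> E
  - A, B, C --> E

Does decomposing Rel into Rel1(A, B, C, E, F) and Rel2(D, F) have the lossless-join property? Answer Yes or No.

Common attributes: {F}; their closure is {E, F}.
Neither Rel1 nor Rel2 is contained in that closure, so the decomposition is lossy.

No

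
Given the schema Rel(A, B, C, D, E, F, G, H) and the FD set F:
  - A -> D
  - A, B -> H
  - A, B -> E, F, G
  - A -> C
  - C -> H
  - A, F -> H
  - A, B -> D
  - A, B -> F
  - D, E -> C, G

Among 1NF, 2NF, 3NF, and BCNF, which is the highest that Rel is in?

Candidate key: {A, B}. Prime attributes: {A, B}.
A -> D breaks BCNF: {A}⁺ = {A, C, D, H}, so {A} is not a superkey.
Because {D} is non-prime and the left side of A -> D is not a superkey, the relation is not in 3NF.
{A} is a proper subset of the key {A, B}, and {A}⁺ contains the non-prime attributes {C, D, H} — a partial dependency, so 2NF is violated.

1NF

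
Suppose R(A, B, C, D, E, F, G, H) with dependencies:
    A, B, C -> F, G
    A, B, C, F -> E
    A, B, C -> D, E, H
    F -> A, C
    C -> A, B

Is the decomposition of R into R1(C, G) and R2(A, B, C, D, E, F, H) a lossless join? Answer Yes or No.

Common attributes: {C}; their closure is {A, B, C, D, E, F, G, H}.
This includes all of R1, so the common attributes are a superkey of R1 — the join is lossless.

Yes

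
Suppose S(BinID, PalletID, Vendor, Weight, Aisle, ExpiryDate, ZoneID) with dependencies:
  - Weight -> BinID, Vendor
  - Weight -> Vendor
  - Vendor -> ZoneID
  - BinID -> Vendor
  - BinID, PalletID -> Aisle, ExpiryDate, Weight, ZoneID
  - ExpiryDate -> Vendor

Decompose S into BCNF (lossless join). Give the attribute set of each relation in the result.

Candidate keys of the original relation: {BinID, PalletID}, {PalletID, Weight}.
In {Aisle, BinID, ExpiryDate, PalletID, Vendor, Weight, ZoneID}, {Weight} is not a superkey ({Weight}⁺ restricted to this set is {BinID, Vendor, Weight, ZoneID}), so split on Weight -> BinID, Vendor, ZoneID into {BinID, Vendor, Weight, ZoneID} and {Aisle, ExpiryDate, PalletID, Weight}.
In {BinID, Vendor, Weight, ZoneID}, {Vendor} is not a superkey ({Vendor}⁺ restricted to this set is {Vendor, ZoneID}), so split on Vendor -> ZoneID into {Vendor, ZoneID} and {BinID, Vendor, Weight}.
{Vendor, ZoneID} is in BCNF.
In {BinID, Vendor, Weight}, {BinID} is not a superkey ({BinID}⁺ restricted to this set is {BinID, Vendor}), so split on BinID -> Vendor into {BinID, Vendor} and {BinID, Weight}.
{BinID, Vendor} is in BCNF.
{BinID, Weight} is in BCNF.
{Aisle, ExpiryDate, PalletID, Weight} is in BCNF.

{Aisle, ExpiryDate, PalletID, Weight}; {BinID, Vendor}; {BinID, Weight}; {Vendor, ZoneID}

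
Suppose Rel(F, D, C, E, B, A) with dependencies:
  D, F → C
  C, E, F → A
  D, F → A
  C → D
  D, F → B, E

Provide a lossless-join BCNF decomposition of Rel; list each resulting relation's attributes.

{A, B, C, E, F}; {C, D}

Candidate keys of the original relation: {C, F}, {D, F}.
In {A, B, C, D, E, F}, {C} is not a superkey ({C}⁺ restricted to this set is {C, D}), so split on C → D into {C, D} and {A, B, C, E, F}.
{C, D}: every determinant is a superkey — BCNF.
{A, B, C, E, F}: every determinant is a superkey — BCNF.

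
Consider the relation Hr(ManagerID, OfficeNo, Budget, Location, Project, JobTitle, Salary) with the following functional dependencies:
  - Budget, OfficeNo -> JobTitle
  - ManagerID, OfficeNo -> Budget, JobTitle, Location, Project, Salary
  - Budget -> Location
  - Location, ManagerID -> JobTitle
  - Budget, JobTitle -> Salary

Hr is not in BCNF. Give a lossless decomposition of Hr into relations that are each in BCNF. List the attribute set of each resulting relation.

{Budget, JobTitle, OfficeNo}; {Budget, JobTitle, Salary}; {Budget, Location}; {Budget, ManagerID, OfficeNo, Project}

Candidate key of the original relation: {ManagerID, OfficeNo}.
{Budget, JobTitle, Location, ManagerID, OfficeNo, Project, Salary}: {Budget, OfficeNo} determines {Budget, JobTitle, Location, OfficeNo, Salary} here but is not a superkey — split on Budget, OfficeNo -> JobTitle, Location, Salary, giving {Budget, JobTitle, Location, OfficeNo, Salary} and {Budget, ManagerID, OfficeNo, Project}.
{Budget, JobTitle, Location, OfficeNo, Salary}: {Budget} determines {Budget, Location} here but is not a superkey — split on Budget -> Location, giving {Budget, Location} and {Budget, JobTitle, OfficeNo, Salary}.
{Budget, Location}: every determinant is a superkey — BCNF.
{Budget, JobTitle, OfficeNo, Salary}: {Budget, JobTitle} determines {Budget, JobTitle, Salary} here but is not a superkey — split on Budget, JobTitle -> Salary, giving {Budget, JobTitle, Salary} and {Budget, JobTitle, OfficeNo}.
{Budget, JobTitle, Salary}: every determinant is a superkey — BCNF.
{Budget, JobTitle, OfficeNo}: every determinant is a superkey — BCNF.
{Budget, ManagerID, OfficeNo, Project}: every determinant is a superkey — BCNF.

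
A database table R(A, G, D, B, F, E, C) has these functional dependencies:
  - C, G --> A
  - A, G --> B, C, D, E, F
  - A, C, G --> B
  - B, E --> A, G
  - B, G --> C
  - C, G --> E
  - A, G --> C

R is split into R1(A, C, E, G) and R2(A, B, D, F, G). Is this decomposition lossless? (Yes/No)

Common attributes: {A, G}; their closure is {A, B, C, D, E, F, G}.
R1 is contained in that closure, so R1 ∩ R2 --> R1 holds and the join is lossless.

Yes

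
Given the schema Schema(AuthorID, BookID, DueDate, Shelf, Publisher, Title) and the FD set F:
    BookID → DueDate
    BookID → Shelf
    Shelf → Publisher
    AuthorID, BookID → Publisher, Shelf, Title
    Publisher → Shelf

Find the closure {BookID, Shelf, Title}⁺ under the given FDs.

{BookID, DueDate, Publisher, Shelf, Title}

Start with {BookID, Shelf, Title}.
BookID → DueDate applies; add {DueDate} → now {BookID, DueDate, Shelf, Title}.
Shelf → Publisher applies; add {Publisher} → now {BookID, DueDate, Publisher, Shelf, Title}.
No further FD applies.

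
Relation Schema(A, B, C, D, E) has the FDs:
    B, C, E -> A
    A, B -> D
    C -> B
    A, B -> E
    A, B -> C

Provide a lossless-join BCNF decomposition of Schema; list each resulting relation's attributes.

Candidate keys of the original relation: {A, B}, {A, C}, {C, E}.
Within {A, B, C, D, E}: {C}⁺ ∩ {A, B, C, D, E} = {B, C}, not the whole set, so C -> B violates BCNF; decompose into {B, C} and {A, C, D, E}.
{B, C}: every determinant is a superkey — BCNF.
{A, C, D, E}: every determinant is a superkey — BCNF.

{A, C, D, E}; {B, C}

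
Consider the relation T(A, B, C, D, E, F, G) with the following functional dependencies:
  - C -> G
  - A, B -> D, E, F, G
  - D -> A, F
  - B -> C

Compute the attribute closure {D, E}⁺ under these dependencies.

{A, D, E, F}

Start with {D, E}.
D -> A, F applies; add {A, F} → now {A, D, E, F}.
No further FD applies.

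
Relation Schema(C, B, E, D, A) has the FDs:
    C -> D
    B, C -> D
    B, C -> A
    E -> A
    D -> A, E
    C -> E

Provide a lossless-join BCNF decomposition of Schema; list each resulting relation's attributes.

{A, E}; {B, C}; {C, D}; {D, E}

Candidate key of the original relation: {B, C}.
In {A, B, C, D, E}, {C} is not a superkey ({C}⁺ restricted to this set is {A, C, D, E}), so split on C -> A, D, E into {A, C, D, E} and {B, C}.
In {A, C, D, E}, {E} is not a superkey ({E}⁺ restricted to this set is {A, E}), so split on E -> A into {A, E} and {C, D, E}.
{A, E}: every determinant is a superkey — BCNF.
In {C, D, E}, {D} is not a superkey ({D}⁺ restricted to this set is {D, E}), so split on D -> E into {D, E} and {C, D}.
{D, E}: every determinant is a superkey — BCNF.
{C, D}: every determinant is a superkey — BCNF.
{B, C}: every determinant is a superkey — BCNF.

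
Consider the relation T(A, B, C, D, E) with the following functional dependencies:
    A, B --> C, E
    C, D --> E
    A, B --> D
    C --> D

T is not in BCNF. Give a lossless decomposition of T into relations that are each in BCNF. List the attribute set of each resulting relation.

Candidate key of the original relation: {A, B}.
Within {A, B, C, D, E}: {C, D}⁺ ∩ {A, B, C, D, E} = {C, D, E}, not the whole set, so C, D --> E violates BCNF; decompose into {C, D, E} and {A, B, C, D}.
{C, D, E} is in BCNF.
Within {A, B, C, D}: {C}⁺ ∩ {A, B, C, D} = {C, D}, not the whole set, so C --> D violates BCNF; decompose into {C, D} and {A, B, C}.
{C, D} is in BCNF.
{A, B, C} is in BCNF.

{A, B, C}; {C, D, E}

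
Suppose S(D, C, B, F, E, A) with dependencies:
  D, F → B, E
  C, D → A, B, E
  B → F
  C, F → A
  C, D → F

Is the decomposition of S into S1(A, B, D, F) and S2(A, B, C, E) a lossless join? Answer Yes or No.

The shared attributes are {A, B} and {A, B}⁺ = {A, B, F}.
Neither S1 nor S2 is contained in that closure, so the decomposition is lossy.

No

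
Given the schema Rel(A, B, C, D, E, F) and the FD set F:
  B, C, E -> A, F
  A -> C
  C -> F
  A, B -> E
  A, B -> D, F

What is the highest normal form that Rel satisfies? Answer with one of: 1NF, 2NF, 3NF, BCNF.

1NF

Candidate keys: {A, B}, {B, C, E}. Prime attributes: {A, B, C, E}.
For A -> C we have {A}⁺ = {A, C, F}; {A} is not a superkey, so BCNF fails.
Because {F} is non-prime and the left side of C -> F is not a superkey, the relation is not in 3NF.
Since {A} ⊂ {A, B} and {A}⁺ ⊇ {F} with {F} non-prime, there is a partial dependency; 2NF fails.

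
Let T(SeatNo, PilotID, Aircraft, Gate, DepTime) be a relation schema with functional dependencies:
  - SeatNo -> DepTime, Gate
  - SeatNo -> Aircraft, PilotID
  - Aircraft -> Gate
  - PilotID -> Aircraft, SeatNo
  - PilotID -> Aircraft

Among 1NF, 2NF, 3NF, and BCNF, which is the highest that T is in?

Candidate keys: {PilotID}, {SeatNo}. Prime attributes: {PilotID, SeatNo}.
Aircraft -> Gate breaks BCNF: {Aircraft}⁺ = {Aircraft, Gate}, so {Aircraft} is not a superkey.
Aircraft -> Gate determines the non-prime attribute {Gate} from a non-superkey — 3NF is violated.
Every candidate key is a single attribute, so no partial dependency is possible; 2NF holds.

2NF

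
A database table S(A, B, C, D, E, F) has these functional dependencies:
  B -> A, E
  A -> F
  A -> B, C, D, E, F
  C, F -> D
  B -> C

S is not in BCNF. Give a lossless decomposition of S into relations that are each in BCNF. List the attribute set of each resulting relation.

Candidate keys of the original relation: {A}, {B}.
{A, B, C, D, E, F}: {C, F} determines {C, D, F} here but is not a superkey — split on C, F -> D, giving {C, D, F} and {A, B, C, E, F}.
{C, D, F} is in BCNF.
{A, B, C, E, F} is in BCNF.

{A, B, C, E, F}; {C, D, F}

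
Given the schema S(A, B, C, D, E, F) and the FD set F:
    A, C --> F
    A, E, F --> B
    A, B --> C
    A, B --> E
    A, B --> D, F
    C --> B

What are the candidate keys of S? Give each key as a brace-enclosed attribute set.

{A, B}, {A, C}, {A, E, F}

{A} never appears on the right of any FD, so every key must include it.
{A, B}⁺ = {A, B, C, D, E, F} — all of the relation — so {A, B} is a candidate key.
{A, C}⁺ = {A, B, C, D, E, F} — all of the relation — so {A, C} is a candidate key.
{A, E, F}⁺ = {A, B, C, D, E, F} — all of the relation — so {A, E, F} is a candidate key.
These are minimal and exhaustive — every other superkey contains one of them.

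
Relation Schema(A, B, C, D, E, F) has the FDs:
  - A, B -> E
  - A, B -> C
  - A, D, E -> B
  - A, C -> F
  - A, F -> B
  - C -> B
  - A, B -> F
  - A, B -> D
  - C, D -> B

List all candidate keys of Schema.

{A, B}, {A, C}, {A, D, E}, {A, F}

No FD produces {A}, so it must be in every candidate key.
{A, B}⁺ = {A, B, C, D, E, F} — all of the relation — so {A, B} is a candidate key.
{A, C}⁺ = {A, B, C, D, E, F} — all of the relation — so {A, C} is a candidate key.
{A, F}⁺ = {A, B, C, D, E, F} — all of the relation — so {A, F} is a candidate key.
{A, D, E}⁺ = {A, B, C, D, E, F} — all of the relation — so {A, D, E} is a candidate key.
Any other superkey properly contains one of these, so there are no further candidate keys.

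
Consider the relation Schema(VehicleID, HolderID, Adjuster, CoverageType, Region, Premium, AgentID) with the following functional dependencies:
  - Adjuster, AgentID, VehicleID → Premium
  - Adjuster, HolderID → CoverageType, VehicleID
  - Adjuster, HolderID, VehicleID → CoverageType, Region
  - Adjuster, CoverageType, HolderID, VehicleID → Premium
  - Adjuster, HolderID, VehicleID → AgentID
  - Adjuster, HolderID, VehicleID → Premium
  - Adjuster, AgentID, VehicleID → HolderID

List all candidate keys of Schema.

{Adjuster} never appears on the right of any FD, so every key must include it.
Closure of {Adjuster, HolderID} is {Adjuster, AgentID, CoverageType, HolderID, Premium, Region, VehicleID}, the whole schema; {Adjuster, HolderID} is a candidate key.
Closure of {Adjuster, AgentID, VehicleID} is {Adjuster, AgentID, CoverageType, HolderID, Premium, Region, VehicleID}, the whole schema; {Adjuster, AgentID, VehicleID} is a candidate key.
Any other superkey properly contains one of these, so there are no further candidate keys.

{Adjuster, AgentID, VehicleID}, {Adjuster, HolderID}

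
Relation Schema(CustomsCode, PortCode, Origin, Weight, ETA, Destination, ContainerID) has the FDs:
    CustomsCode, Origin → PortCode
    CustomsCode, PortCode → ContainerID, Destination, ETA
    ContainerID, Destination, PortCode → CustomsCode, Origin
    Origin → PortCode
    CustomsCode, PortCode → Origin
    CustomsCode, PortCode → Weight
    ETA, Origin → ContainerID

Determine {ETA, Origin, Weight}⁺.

Start with {ETA, Origin, Weight}.
Origin → PortCode applies; add {PortCode} → now {ETA, Origin, PortCode, Weight}.
ETA, Origin → ContainerID applies; add {ContainerID} → now {ContainerID, ETA, Origin, PortCode, Weight}.
No further FD applies.

{ContainerID, ETA, Origin, PortCode, Weight}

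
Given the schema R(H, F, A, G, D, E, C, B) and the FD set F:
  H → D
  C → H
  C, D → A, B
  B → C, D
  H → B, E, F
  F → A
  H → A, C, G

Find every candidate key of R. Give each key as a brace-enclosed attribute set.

{B}, {C}, {H}

{B}⁺ = {A, B, C, D, E, F, G, H}, which is every attribute, so {B} is a candidate key.
{C}⁺ = {A, B, C, D, E, F, G, H}, which is every attribute, so {C} is a candidate key.
{H}⁺ = {A, B, C, D, E, F, G, H}, which is every attribute, so {H} is a candidate key.
No proper subset of any of these is a key, and no other minimal superkey exists.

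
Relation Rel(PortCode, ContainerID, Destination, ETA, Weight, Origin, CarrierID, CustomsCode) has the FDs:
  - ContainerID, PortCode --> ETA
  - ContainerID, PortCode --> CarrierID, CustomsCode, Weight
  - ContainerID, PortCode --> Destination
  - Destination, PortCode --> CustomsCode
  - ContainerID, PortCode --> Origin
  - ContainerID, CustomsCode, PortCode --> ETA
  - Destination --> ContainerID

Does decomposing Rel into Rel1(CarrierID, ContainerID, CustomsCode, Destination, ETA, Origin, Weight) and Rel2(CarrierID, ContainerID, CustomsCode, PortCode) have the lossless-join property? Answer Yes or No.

No

The shared attributes are {CarrierID, ContainerID, CustomsCode} and {CarrierID, ContainerID, CustomsCode}⁺ = {CarrierID, ContainerID, CustomsCode}.
Neither Rel1 nor Rel2 is contained in that closure, so the decomposition is lossy.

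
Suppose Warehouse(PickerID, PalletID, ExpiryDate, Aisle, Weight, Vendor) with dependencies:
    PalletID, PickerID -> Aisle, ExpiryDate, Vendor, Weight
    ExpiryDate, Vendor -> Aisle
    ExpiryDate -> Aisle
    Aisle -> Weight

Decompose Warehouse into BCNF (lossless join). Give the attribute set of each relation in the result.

{Aisle, ExpiryDate}; {Aisle, Weight}; {ExpiryDate, PalletID, PickerID, Vendor}

Candidate key of the original relation: {PalletID, PickerID}.
Within {Aisle, ExpiryDate, PalletID, PickerID, Vendor, Weight}: {ExpiryDate, Vendor}⁺ ∩ {Aisle, ExpiryDate, PalletID, PickerID, Vendor, Weight} = {Aisle, ExpiryDate, Vendor, Weight}, not the whole set, so ExpiryDate, Vendor -> Aisle, Weight violates BCNF; decompose into {Aisle, ExpiryDate, Vendor, Weight} and {ExpiryDate, PalletID, PickerID, Vendor}.
Within {Aisle, ExpiryDate, Vendor, Weight}: {ExpiryDate}⁺ ∩ {Aisle, ExpiryDate, Vendor, Weight} = {Aisle, ExpiryDate, Weight}, not the whole set, so ExpiryDate -> Aisle, Weight violates BCNF; decompose into {Aisle, ExpiryDate, Weight} and {ExpiryDate, Vendor}.
Within {Aisle, ExpiryDate, Weight}: {Aisle}⁺ ∩ {Aisle, ExpiryDate, Weight} = {Aisle, Weight}, not the whole set, so Aisle -> Weight violates BCNF; decompose into {Aisle, Weight} and {Aisle, ExpiryDate}.
{Aisle, Weight} has no BCNF violation.
{Aisle, ExpiryDate} has no BCNF violation.
{ExpiryDate, Vendor} has no BCNF violation.
{ExpiryDate, PalletID, PickerID, Vendor} has no BCNF violation.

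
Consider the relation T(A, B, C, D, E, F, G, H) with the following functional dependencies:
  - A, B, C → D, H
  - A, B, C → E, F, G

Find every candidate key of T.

{A, B, C}

{A, B, C} never appear on the right of any FD, so every key must include all of them.
{A, B, C} is a candidate key since {A, B, C}⁺ = {A, B, C, D, E, F, G, H} covers every attribute.
Every other attribute set either contains this one or has a smaller closure.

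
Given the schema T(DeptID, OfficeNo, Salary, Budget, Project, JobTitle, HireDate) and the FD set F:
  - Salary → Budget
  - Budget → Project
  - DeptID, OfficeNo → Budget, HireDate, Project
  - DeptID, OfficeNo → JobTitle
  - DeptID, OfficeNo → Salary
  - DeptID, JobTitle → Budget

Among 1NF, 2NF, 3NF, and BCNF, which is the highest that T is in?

Candidate key: {DeptID, OfficeNo}. Prime attributes: {DeptID, OfficeNo}.
Salary → Budget: {Salary}⁺ = {Budget, Project, Salary}, which is not all of the attributes, so the left side is not a superkey — BCNF is violated.
Salary → Budget determines the non-prime attribute {Budget} from a non-superkey — 3NF is violated.
No proper subset of a key has a non-prime attribute in its closure, so there is no partial dependency; 2NF holds.

2NF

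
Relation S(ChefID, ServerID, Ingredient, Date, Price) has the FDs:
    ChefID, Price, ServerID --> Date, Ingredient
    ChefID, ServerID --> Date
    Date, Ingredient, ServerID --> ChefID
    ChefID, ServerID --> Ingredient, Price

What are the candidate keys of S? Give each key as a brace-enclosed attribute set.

{ChefID, ServerID}, {Date, Ingredient, ServerID}

Attributes never on any right-hand side: {ServerID} — every candidate key must contain it.
{ChefID, ServerID}⁺ = {ChefID, Date, Ingredient, Price, ServerID} — all of the relation — so {ChefID, ServerID} is a candidate key.
{Date, Ingredient, ServerID}⁺ = {ChefID, Date, Ingredient, Price, ServerID} — all of the relation — so {Date, Ingredient, ServerID} is a candidate key.
No proper subset of any of these is a key, and no other minimal superkey exists.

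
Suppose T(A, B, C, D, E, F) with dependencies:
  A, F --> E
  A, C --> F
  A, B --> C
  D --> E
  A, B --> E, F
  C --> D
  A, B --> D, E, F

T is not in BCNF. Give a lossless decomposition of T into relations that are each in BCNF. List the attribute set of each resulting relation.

{A, B, C}; {A, C, F}; {A, E, F}; {C, D}

Candidate key of the original relation: {A, B}.
In {A, B, C, D, E, F}, {A, F} is not a superkey ({A, F}⁺ restricted to this set is {A, E, F}), so split on A, F --> E into {A, E, F} and {A, B, C, D, F}.
{A, E, F}: every determinant is a superkey — BCNF.
In {A, B, C, D, F}, {A, C} is not a superkey ({A, C}⁺ restricted to this set is {A, C, D, F}), so split on A, C --> D, F into {A, C, D, F} and {A, B, C}.
In {A, C, D, F}, {C} is not a superkey ({C}⁺ restricted to this set is {C, D}), so split on C --> D into {C, D} and {A, C, F}.
{C, D}: every determinant is a superkey — BCNF.
{A, C, F}: every determinant is a superkey — BCNF.
{A, B, C}: every determinant is a superkey — BCNF.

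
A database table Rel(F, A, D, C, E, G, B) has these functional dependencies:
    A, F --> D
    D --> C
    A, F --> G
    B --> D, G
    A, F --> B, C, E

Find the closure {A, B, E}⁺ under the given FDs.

{A, B, C, D, E, G}

Start with {A, B, E}.
B --> D, G applies; add {D, G} → now {A, B, D, E, G}.
D --> C applies; add {C} → now {A, B, C, D, E, G}.
No further FD applies.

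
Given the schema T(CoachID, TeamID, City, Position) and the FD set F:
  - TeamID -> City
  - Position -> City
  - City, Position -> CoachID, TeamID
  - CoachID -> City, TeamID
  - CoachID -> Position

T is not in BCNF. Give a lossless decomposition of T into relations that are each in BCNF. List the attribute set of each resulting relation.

Candidate keys of the original relation: {CoachID}, {Position}.
In {City, CoachID, Position, TeamID}, {TeamID} is not a superkey ({TeamID}⁺ restricted to this set is {City, TeamID}), so split on TeamID -> City into {City, TeamID} and {CoachID, Position, TeamID}.
{City, TeamID} is in BCNF.
{CoachID, Position, TeamID} is in BCNF.

{City, TeamID}; {CoachID, Position, TeamID}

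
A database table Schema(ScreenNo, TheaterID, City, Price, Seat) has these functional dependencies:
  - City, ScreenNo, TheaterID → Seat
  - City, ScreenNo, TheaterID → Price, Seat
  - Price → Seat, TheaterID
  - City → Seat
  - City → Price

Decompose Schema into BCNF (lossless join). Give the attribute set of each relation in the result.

{City, Price}; {City, ScreenNo}; {Price, Seat, TheaterID}

Candidate key of the original relation: {City, ScreenNo}.
Within {City, Price, ScreenNo, Seat, TheaterID}: {Price}⁺ ∩ {City, Price, ScreenNo, Seat, TheaterID} = {Price, Seat, TheaterID}, not the whole set, so Price → Seat, TheaterID violates BCNF; decompose into {Price, Seat, TheaterID} and {City, Price, ScreenNo}.
{Price, Seat, TheaterID} is in BCNF.
Within {City, Price, ScreenNo}: {City}⁺ ∩ {City, Price, ScreenNo} = {City, Price}, not the whole set, so City → Price violates BCNF; decompose into {City, Price} and {City, ScreenNo}.
{City, Price} is in BCNF.
{City, ScreenNo} is in BCNF.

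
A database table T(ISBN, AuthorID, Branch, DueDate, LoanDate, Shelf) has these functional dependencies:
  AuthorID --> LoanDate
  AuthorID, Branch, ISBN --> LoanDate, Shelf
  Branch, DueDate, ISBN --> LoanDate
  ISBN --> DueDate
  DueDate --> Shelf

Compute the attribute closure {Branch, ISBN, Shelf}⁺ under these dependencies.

Start with {Branch, ISBN, Shelf}.
ISBN --> DueDate applies; add {DueDate} → now {Branch, DueDate, ISBN, Shelf}.
Branch, DueDate, ISBN --> LoanDate applies; add {LoanDate} → now {Branch, DueDate, ISBN, LoanDate, Shelf}.
No further FD applies.

{Branch, DueDate, ISBN, LoanDate, Shelf}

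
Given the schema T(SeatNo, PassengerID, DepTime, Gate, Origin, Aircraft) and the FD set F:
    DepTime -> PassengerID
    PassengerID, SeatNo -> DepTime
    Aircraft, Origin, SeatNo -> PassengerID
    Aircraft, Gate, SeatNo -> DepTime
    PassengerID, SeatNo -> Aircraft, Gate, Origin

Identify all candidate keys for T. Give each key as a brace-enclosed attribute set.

{SeatNo} never appears on the right of any FD, so every key must include it.
{DepTime, SeatNo} is a candidate key since {DepTime, SeatNo}⁺ = {Aircraft, DepTime, Gate, Origin, PassengerID, SeatNo} covers every attribute.
{PassengerID, SeatNo} is a candidate key since {PassengerID, SeatNo}⁺ = {Aircraft, DepTime, Gate, Origin, PassengerID, SeatNo} covers every attribute.
{Aircraft, Gate, SeatNo} is a candidate key since {Aircraft, Gate, SeatNo}⁺ = {Aircraft, DepTime, Gate, Origin, PassengerID, SeatNo} covers every attribute.
{Aircraft, Origin, SeatNo} is a candidate key since {Aircraft, Origin, SeatNo}⁺ = {Aircraft, DepTime, Gate, Origin, PassengerID, SeatNo} covers every attribute.
No proper subset of any of these is a key, and no other minimal superkey exists.

{Aircraft, Gate, SeatNo}, {Aircraft, Origin, SeatNo}, {DepTime, SeatNo}, {PassengerID, SeatNo}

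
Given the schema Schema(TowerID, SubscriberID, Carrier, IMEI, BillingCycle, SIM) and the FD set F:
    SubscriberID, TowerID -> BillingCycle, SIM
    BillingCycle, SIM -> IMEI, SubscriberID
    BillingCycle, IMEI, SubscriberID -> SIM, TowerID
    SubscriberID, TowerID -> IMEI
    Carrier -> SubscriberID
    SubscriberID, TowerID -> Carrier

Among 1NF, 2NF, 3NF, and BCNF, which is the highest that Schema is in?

3NF

Candidate keys: {BillingCycle, Carrier, IMEI}, {BillingCycle, IMEI, SubscriberID}, {BillingCycle, SIM}, {Carrier, TowerID}, {SubscriberID, TowerID}. Prime attributes: {BillingCycle, Carrier, IMEI, SIM, SubscriberID, TowerID}.
Carrier -> SubscriberID: {Carrier}⁺ = {Carrier, SubscriberID}, which is not all of the attributes, so the left side is not a superkey — BCNF is violated.
But every attribute on its right side ({SubscriberID}) is prime, and the same holds for every other non-superkey FD, so 3NF still holds.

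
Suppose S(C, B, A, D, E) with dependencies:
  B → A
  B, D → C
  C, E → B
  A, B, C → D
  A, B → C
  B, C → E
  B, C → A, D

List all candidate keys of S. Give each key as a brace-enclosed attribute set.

{B}, {C, E}

{B}⁺ = {A, B, C, D, E} — all of the relation — so {B} is a candidate key.
{C, E}⁺ = {A, B, C, D, E} — all of the relation — so {C, E} is a candidate key.
No proper subset of any of these is a key, and no other minimal superkey exists.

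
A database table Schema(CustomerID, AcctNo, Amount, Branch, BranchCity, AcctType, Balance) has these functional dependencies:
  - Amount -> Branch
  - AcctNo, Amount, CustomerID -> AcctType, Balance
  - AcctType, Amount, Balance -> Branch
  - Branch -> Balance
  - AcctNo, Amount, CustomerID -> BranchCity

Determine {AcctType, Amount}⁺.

Start with {AcctType, Amount}.
Amount -> Branch applies; add {Branch} → now {AcctType, Amount, Branch}.
Branch -> Balance applies; add {Balance} → now {AcctType, Amount, Balance, Branch}.
No further FD applies.

{AcctType, Amount, Balance, Branch}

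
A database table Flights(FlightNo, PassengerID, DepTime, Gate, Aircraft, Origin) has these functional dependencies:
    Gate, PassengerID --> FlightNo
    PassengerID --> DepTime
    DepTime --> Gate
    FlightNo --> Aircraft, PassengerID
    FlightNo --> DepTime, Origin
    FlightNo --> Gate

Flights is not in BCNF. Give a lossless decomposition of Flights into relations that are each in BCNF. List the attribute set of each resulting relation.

{Aircraft, DepTime, FlightNo, Origin, PassengerID}; {DepTime, Gate}

Candidate keys of the original relation: {FlightNo}, {PassengerID}.
Within {Aircraft, DepTime, FlightNo, Gate, Origin, PassengerID}: {DepTime}⁺ ∩ {Aircraft, DepTime, FlightNo, Gate, Origin, PassengerID} = {DepTime, Gate}, not the whole set, so DepTime --> Gate violates BCNF; decompose into {DepTime, Gate} and {Aircraft, DepTime, FlightNo, Origin, PassengerID}.
{DepTime, Gate} is in BCNF.
{Aircraft, DepTime, FlightNo, Origin, PassengerID} is in BCNF.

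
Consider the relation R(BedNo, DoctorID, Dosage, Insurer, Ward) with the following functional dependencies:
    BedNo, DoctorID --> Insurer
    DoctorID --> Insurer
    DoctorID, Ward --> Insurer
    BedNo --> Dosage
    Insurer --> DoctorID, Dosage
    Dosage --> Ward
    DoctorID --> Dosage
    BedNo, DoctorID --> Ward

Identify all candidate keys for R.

{BedNo, DoctorID}, {BedNo, Insurer}

{BedNo} never appears on the right of any FD, so every key must include it.
Closure of {BedNo, DoctorID} is {BedNo, DoctorID, Dosage, Insurer, Ward}, the whole schema; {BedNo, DoctorID} is a candidate key.
Closure of {BedNo, Insurer} is {BedNo, DoctorID, Dosage, Insurer, Ward}, the whole schema; {BedNo, Insurer} is a candidate key.
These are minimal and exhaustive — every other superkey contains one of them.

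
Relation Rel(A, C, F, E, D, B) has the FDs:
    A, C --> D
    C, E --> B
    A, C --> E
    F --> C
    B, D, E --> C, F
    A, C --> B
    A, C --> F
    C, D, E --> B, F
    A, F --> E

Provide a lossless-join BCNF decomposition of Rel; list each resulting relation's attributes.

{A, D, E, F}; {B, C, E}; {C, F}

Candidate keys of the original relation: {A, B, D, E}, {A, C}, {A, F}.
{A, B, C, D, E, F}: {C, E} determines {B, C, E} here but is not a superkey — split on C, E --> B, giving {B, C, E} and {A, C, D, E, F}.
{B, C, E}: every determinant is a superkey — BCNF.
{A, C, D, E, F}: {F} determines {C, F} here but is not a superkey — split on F --> C, giving {C, F} and {A, D, E, F}.
{C, F}: every determinant is a superkey — BCNF.
{A, D, E, F}: every determinant is a superkey — BCNF.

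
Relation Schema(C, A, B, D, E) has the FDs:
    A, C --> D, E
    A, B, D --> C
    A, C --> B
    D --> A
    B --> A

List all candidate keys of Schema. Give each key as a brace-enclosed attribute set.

{A, C}, {B, C}, {B, D}, {C, D}

Closure of {A, C} is {A, B, C, D, E}, the whole schema; {A, C} is a candidate key.
Closure of {B, C} is {A, B, C, D, E}, the whole schema; {B, C} is a candidate key.
Closure of {B, D} is {A, B, C, D, E}, the whole schema; {B, D} is a candidate key.
Closure of {C, D} is {A, B, C, D, E}, the whole schema; {C, D} is a candidate key.
Any other superkey properly contains one of these, so there are no further candidate keys.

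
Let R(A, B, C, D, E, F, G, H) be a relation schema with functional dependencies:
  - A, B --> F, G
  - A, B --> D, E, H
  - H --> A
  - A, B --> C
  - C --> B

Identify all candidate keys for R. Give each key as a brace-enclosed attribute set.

{A, B} is a candidate key since {A, B}⁺ = {A, B, C, D, E, F, G, H} covers every attribute.
{A, C} is a candidate key since {A, C}⁺ = {A, B, C, D, E, F, G, H} covers every attribute.
{B, H} is a candidate key since {B, H}⁺ = {A, B, C, D, E, F, G, H} covers every attribute.
{C, H} is a candidate key since {C, H}⁺ = {A, B, C, D, E, F, G, H} covers every attribute.
These are minimal and exhaustive — every other superkey contains one of them.

{A, B}, {A, C}, {B, H}, {C, H}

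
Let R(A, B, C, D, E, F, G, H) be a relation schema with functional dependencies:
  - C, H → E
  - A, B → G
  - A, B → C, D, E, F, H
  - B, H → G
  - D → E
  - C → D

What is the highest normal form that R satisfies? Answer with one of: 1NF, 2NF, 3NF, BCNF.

2NF

Candidate key: {A, B}. Prime attributes: {A, B}.
C, H → E: {C, H}⁺ = {C, D, E, H}, which is not all of the attributes, so the left side is not a superkey — BCNF is violated.
Because {E} is non-prime and the left side of C, H → E is not a superkey, the relation is not in 3NF.
Checking every proper subset of each key, none determines a non-prime attribute — 2NF is satisfied.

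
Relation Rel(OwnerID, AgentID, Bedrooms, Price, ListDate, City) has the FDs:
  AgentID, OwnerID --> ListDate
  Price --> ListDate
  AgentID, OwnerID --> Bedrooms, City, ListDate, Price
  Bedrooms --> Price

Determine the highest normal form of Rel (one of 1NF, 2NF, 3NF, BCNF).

Candidate key: {AgentID, OwnerID}. Prime attributes: {AgentID, OwnerID}.
Price --> ListDate breaks BCNF: {Price}⁺ = {ListDate, Price}, so {Price} is not a superkey.
Because {ListDate} is non-prime and the left side of Price --> ListDate is not a superkey, the relation is not in 3NF.
Checking every proper subset of each key, none determines a non-prime attribute — 2NF is satisfied.

2NF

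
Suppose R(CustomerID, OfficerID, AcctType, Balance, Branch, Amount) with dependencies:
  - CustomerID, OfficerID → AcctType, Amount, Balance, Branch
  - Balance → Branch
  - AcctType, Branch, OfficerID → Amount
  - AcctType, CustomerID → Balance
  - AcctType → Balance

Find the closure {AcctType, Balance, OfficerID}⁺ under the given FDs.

{AcctType, Amount, Balance, Branch, OfficerID}

Start with {AcctType, Balance, OfficerID}.
Balance → Branch applies; add {Branch} → now {AcctType, Balance, Branch, OfficerID}.
AcctType, Branch, OfficerID → Amount applies; add {Amount} → now {AcctType, Amount, Balance, Branch, OfficerID}.
No further FD applies.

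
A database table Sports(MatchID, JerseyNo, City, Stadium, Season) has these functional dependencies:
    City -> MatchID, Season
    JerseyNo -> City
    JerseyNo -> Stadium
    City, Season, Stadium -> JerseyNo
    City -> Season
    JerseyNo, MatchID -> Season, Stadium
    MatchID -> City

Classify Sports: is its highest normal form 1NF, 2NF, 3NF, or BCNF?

Candidate keys: {City, Stadium}, {JerseyNo}, {MatchID, Stadium}. Prime attributes: {City, JerseyNo, MatchID, Stadium}.
City -> MatchID, Season breaks BCNF: {City}⁺ = {City, MatchID, Season}, so {City} is not a superkey.
Because {Season} is non-prime and the left side of City -> MatchID, Season is not a superkey, the relation is not in 3NF.
Since {City} ⊂ {City, Stadium} and {City}⁺ ⊇ {Season} with {Season} non-prime, there is a partial dependency; 2NF fails.

1NF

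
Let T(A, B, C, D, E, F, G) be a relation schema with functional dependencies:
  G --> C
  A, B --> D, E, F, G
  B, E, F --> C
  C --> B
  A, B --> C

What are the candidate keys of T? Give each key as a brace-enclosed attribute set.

{A, B}, {A, C}, {A, G}

Attributes never on any right-hand side: {A} — every candidate key must contain it.
{A, B}⁺ = {A, B, C, D, E, F, G} — all of the relation — so {A, B} is a candidate key.
{A, C}⁺ = {A, B, C, D, E, F, G} — all of the relation — so {A, C} is a candidate key.
{A, G}⁺ = {A, B, C, D, E, F, G} — all of the relation — so {A, G} is a candidate key.
These are minimal and exhaustive — every other superkey contains one of them.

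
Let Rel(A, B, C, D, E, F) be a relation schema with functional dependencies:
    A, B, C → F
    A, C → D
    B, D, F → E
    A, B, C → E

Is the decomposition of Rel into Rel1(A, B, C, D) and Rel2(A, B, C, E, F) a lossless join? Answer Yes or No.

Yes

Common attributes: {A, B, C}; their closure is {A, B, C, D, E, F}.
Rel1 is contained in that closure, so Rel1 ∩ Rel2 → Rel1 holds and the join is lossless.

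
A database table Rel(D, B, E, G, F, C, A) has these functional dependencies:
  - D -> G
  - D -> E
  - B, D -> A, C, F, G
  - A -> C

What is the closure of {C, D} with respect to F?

{C, D, E, G}

Start with {C, D}.
D -> G applies; add {G} → now {C, D, G}.
D -> E applies; add {E} → now {C, D, E, G}.
No further FD applies.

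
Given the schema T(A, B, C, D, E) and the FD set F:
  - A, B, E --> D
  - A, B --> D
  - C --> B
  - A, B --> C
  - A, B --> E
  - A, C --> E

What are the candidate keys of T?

No FD produces {A}, so it must be in every candidate key.
{A, B} is a candidate key since {A, B}⁺ = {A, B, C, D, E} covers every attribute.
{A, C} is a candidate key since {A, C}⁺ = {A, B, C, D, E} covers every attribute.
Any other superkey properly contains one of these, so there are no further candidate keys.

{A, B}, {A, C}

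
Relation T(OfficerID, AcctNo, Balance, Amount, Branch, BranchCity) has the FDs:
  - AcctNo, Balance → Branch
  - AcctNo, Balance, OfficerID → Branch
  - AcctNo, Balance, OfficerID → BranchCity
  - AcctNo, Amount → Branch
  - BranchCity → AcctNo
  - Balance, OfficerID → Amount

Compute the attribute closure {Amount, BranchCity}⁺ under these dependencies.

Start with {Amount, BranchCity}.
BranchCity → AcctNo applies; add {AcctNo} → now {AcctNo, Amount, BranchCity}.
AcctNo, Amount → Branch applies; add {Branch} → now {AcctNo, Amount, Branch, BranchCity}.
No further FD applies.

{AcctNo, Amount, Branch, BranchCity}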